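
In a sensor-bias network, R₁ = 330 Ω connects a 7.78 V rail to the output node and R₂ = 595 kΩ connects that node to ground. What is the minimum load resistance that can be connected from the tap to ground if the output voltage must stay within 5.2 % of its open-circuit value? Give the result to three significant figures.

Output resistance R_th = R₁‖R₂ = (330 × 595000)/595300 = 329.8 Ω.
The fractional drop is R_th/(R_th + R_L); requiring this ≤ 0.0520 gives R_L ≥ R_th(1/0.0520 − 1) = 329.8 × 18.23 = 6.01 kΩ.

R_L(min) ≈ 6.01 kΩ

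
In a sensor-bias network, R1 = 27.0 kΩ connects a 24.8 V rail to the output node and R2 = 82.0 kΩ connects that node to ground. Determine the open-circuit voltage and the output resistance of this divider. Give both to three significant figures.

V_th is the open-circuit tap voltage: 24.8 × 82.0/(27.0 + 82.0) = 18.7 V.
With the supply zeroed, R1 and R2 appear in parallel from the tap: R_th = R1‖R2 = (27.0 × 82.0)/109.0 = 20.3 kΩ.

V_th = 18.7 V, R_th = 20.3 kΩ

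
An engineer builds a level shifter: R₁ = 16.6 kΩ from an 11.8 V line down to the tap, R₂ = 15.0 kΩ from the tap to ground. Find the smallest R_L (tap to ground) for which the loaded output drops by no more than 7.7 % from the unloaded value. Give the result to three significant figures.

R_L(min) ≈ 94.5 kΩ

Output resistance R_th = R₁‖R₂ = (16.6 × 15.0)/31.60 = 7.880 kΩ.
The fractional drop is R_th/(R_th + R_L); requiring this ≤ 0.0770 gives R_L ≥ R_th(1/0.0770 − 1) = 7.880 × 11.99 = 94.5 kΩ.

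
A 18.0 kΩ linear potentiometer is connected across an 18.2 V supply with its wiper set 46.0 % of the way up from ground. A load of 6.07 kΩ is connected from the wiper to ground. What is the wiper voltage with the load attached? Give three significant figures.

The wiper splits the pot into (1−α)R = 9.720 kΩ above and αR = 8.280 kΩ below.
Lower section ‖ load = 3.502 kΩ.
V_wiper = 18.2 × 3.502/(9.720 + 3.502) = 4.82 V.

V ≈ 4.82 V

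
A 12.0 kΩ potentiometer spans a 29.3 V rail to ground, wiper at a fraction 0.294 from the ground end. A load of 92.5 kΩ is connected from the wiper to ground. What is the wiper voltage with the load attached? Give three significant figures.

The wiper splits the pot into (1−α)R = 8.472 kΩ above and αR = 3.528 kΩ below.
Lower section ‖ load = 3.398 kΩ.
V_wiper = 29.3 × 3.398/(8.472 + 3.398) = 8.39 V.

V ≈ 8.39 V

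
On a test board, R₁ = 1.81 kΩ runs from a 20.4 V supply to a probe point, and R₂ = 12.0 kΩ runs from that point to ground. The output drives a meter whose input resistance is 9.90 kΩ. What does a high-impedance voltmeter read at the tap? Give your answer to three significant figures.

The load sits in parallel with R₂: R₂‖R_L = (12.0 × 9.90) / (12.0 + 9.90) = 5.425 kΩ.
V_out = 20.4 × 5.425 / (1.81 + 5.425) = 20.4 × 5.425/7.235 = 15.3 V.

V_out ≈ 15.3 V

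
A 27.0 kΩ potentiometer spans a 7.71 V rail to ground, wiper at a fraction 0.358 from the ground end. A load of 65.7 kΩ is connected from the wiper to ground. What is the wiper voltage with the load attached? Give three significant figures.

V ≈ 2.52 V

The wiper splits the pot into (1−α)R = 17.33 kΩ above and αR = 9.666 kΩ below.
Lower section ‖ load = 8.426 kΩ.
V_wiper = 7.71 × 8.426/(17.33 + 8.426) = 2.52 V.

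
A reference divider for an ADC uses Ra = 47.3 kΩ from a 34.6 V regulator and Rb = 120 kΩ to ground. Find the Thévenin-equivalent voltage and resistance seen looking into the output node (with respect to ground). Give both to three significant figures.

V_th is the open-circuit tap voltage: 34.6 × 120/(47.3 + 120) = 24.8 V.
With the supply zeroed, Ra and Rb appear in parallel from the tap: R_th = Ra‖Rb = (47.3 × 120)/167.3 = 33.9 kΩ.

V_th = 24.8 V, R_th = 33.9 kΩ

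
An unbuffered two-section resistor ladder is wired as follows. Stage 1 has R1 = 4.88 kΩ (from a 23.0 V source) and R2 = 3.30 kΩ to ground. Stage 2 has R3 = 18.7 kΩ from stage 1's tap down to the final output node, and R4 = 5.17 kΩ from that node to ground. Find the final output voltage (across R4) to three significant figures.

V_out ≈ 1.86 V

Stage 2 presents R3+R4 = 23.87 kΩ as a load on stage 1's tap.
Stage 1's lower leg becomes R2‖(R3+R4) = 2.899 kΩ, so V_mid = 23.0 × 2.899/7.779 = 8.572 V.
Stage 2 is itself unloaded: V_out = V_mid × R4/(R3+R4) = 8.572 × 5.17/23.87 = 1.86 V.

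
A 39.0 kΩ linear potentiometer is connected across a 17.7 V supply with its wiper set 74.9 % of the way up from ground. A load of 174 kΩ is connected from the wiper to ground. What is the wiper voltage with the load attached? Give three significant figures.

The wiper splits the pot into (1−α)R = 9.789 kΩ above and αR = 29.21 kΩ below.
Lower section ‖ load = 25.01 kΩ.
V_wiper = 17.7 × 25.01/(9.789 + 25.01) = 12.7 V.

V ≈ 12.7 V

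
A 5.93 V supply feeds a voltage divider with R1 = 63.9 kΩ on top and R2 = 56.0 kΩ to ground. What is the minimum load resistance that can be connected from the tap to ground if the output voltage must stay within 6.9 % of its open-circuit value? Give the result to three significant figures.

Output resistance R_th = R1‖R2 = (63.9 × 56.0)/119.9 = 29.84 kΩ.
The fractional drop is R_th/(R_th + R_L); requiring this ≤ 0.0690 gives R_L ≥ R_th(1/0.0690 − 1) = 29.84 × 13.49 = 403 kΩ.

R_L(min) ≈ 403 kΩ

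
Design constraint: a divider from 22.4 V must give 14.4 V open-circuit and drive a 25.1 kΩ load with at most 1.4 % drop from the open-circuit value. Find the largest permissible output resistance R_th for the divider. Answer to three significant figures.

Loading drop = R_th/(R_th + R_L) ≤ 0.0140, so R_th ≤ R_L · ε/(1−ε) = 25.1 kΩ × 0.0140/0.9860 = 356 Ω.

R_th ≤ 356 Ω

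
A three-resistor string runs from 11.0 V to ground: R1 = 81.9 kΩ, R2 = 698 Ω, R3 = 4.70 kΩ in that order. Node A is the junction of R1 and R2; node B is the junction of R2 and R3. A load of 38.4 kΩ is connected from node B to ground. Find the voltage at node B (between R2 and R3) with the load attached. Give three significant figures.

At node B, R3 is in parallel with the load: R3‖R_L = 4187 Ω.
Below node A the resistance is R2 + (R3‖R_L) = 4885 Ω, so V_A = 11.0 × 4885/86790 = 0.6192 V.
Then V_B = V_A × (R3‖R_L)/(R2 + R3‖R_L) = 0.6192 × 4187/4885 = 0.531 V.

V ≈ 0.531 V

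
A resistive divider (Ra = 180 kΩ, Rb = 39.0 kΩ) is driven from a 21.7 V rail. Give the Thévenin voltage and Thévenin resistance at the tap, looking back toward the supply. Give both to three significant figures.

V_th = 3.86 V, R_th = 32.1 kΩ

V_th is the open-circuit tap voltage: 21.7 × 39.0/(180 + 39.0) = 3.86 V.
With the supply zeroed, Ra and Rb appear in parallel from the tap: R_th = Ra‖Rb = (180 × 39.0)/219.0 = 32.1 kΩ.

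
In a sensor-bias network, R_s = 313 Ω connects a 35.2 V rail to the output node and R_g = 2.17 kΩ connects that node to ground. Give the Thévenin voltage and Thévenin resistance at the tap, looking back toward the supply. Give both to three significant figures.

V_th = 30.8 V, R_th = 274 Ω

V_th is the open-circuit tap voltage: 35.2 × 2170/(313 + 2170) = 30.8 V.
With the supply zeroed, R_s and R_g appear in parallel from the tap: R_th = R_s‖R_g = (313 × 2170)/2483 = 274 Ω.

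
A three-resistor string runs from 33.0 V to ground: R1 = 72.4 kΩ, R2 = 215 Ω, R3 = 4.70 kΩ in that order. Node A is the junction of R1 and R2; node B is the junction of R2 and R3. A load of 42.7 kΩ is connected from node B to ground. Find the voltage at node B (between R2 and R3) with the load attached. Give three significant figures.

V ≈ 1.82 V

At node B, R3 is in parallel with the load: R3‖R_L = 4234 Ω.
Below node A the resistance is R2 + (R3‖R_L) = 4449 Ω, so V_A = 33.0 × 4449/76850 = 1.910 V.
Then V_B = V_A × (R3‖R_L)/(R2 + R3‖R_L) = 1.910 × 4234/4449 = 1.82 V.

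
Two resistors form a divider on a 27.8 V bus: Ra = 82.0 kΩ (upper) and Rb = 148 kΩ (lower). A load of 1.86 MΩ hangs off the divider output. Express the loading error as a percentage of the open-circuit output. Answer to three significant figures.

2.76 %

The divider's output (Thévenin) resistance is Ra‖Rb = 52.77 kΩ.
Fractional drop under load = R_th/(R_th + R_L) = 52.77 / (52.77 + 1860) = 0.02759.
So the output falls by 2.76 %.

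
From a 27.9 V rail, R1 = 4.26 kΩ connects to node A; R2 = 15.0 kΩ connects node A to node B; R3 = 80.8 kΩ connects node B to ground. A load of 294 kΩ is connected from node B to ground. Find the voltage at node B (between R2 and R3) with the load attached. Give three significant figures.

At node B, R3 is in parallel with the load: R3‖R_L = 63.38 kΩ.
Below node A the resistance is R2 + (R3‖R_L) = 78.38 kΩ, so V_A = 27.9 × 78.38/82.64 = 26.46 V.
Then V_B = V_A × (R3‖R_L)/(R2 + R3‖R_L) = 26.46 × 63.38/78.38 = 21.4 V.

V ≈ 21.4 V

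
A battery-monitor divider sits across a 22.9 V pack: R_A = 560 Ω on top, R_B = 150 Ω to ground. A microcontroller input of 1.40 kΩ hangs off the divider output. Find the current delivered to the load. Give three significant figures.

R_B‖R_L = 135.5 Ω; V_out = 22.9 × 135.5/695.5 = 4.461 V.
I_L = V_out / R_L = 4.461 / 1.40 kΩ = 3.19 mA.

I_L ≈ 3.19 mA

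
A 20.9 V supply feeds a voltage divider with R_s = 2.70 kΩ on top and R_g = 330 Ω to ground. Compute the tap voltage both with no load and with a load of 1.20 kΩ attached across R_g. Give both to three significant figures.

Unloaded: 2.28 V; loaded: 1.83 V

Open-circuit: V = 20.9 × 330/(2700 + 330) = 2.28 V.
With the load, R_g becomes R_g‖R_L = 258.8 Ω, so V = 20.9 × 258.8/2959 = 1.83 V.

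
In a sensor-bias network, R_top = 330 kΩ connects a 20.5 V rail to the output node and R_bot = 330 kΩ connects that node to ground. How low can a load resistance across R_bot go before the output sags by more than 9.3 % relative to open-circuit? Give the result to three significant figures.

Output resistance R_th = R_top‖R_bot = (330 × 330)/660.0 = 165.0 kΩ.
The fractional drop is R_th/(R_th + R_L); requiring this ≤ 0.0930 gives R_L ≥ R_th(1/0.0930 − 1) = 165.0 × 9.753 = 1.61 MΩ.

R_L(min) ≈ 1.61 MΩ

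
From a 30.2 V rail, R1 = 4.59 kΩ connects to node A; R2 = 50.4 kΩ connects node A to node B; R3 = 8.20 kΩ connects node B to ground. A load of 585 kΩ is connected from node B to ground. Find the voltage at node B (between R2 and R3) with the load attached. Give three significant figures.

At node B, R3 is in parallel with the load: R3‖R_L = 8.087 kΩ.
Below node A the resistance is R2 + (R3‖R_L) = 58.49 kΩ, so V_A = 30.2 × 58.49/63.08 = 28.00 V.
Then V_B = V_A × (R3‖R_L)/(R2 + R3‖R_L) = 28.00 × 8.087/58.49 = 3.87 V.

V ≈ 3.87 V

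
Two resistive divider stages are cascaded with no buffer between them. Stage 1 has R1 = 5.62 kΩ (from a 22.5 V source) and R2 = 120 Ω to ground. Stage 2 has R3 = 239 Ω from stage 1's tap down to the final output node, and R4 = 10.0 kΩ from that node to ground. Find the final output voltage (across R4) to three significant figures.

V_out ≈ 0.454 V

Stage 2 presents R3+R4 = 10240 Ω as a load on stage 1's tap.
Stage 1's lower leg becomes R2‖(R3+R4) = 118.6 Ω, so V_mid = 22.5 × 118.6/5739 = 0.4650 V.
Stage 2 is itself unloaded: V_out = V_mid × R4/(R3+R4) = 0.4650 × 10000/10240 = 0.454 V.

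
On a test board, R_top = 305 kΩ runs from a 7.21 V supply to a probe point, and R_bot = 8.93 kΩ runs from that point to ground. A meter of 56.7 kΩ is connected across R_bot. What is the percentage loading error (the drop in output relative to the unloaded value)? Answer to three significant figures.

Unloaded V = 7.21 × 8.93/313.9 = 0.20509 V.
Loaded: R_bot‖R_L = 7.715 kΩ, giving V = 7.21 × 7.715/312.7 = 0.17788 V.
Drop = (0.20509 − 0.17788) / 0.20509 = 13.3 %.

13.3 %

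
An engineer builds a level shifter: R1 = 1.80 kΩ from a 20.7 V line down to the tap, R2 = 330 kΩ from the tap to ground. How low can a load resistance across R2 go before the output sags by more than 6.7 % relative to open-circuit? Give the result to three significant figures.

R_L(min) ≈ 24.9 kΩ

Output resistance R_th = R1‖R2 = (1.80 × 330)/331.8 = 1.790 kΩ.
The fractional drop is R_th/(R_th + R_L); requiring this ≤ 0.0670 gives R_L ≥ R_th(1/0.0670 − 1) = 1.790 × 13.93 = 24.9 kΩ.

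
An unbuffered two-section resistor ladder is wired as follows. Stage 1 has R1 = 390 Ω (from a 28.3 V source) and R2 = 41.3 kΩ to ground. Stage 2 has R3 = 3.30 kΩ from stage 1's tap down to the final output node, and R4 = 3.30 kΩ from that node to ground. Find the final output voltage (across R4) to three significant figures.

Stage 2 presents R3+R4 = 6600 Ω as a load on stage 1's tap.
Stage 1's lower leg becomes R2‖(R3+R4) = 5691 Ω, so V_mid = 28.3 × 5691/6081 = 26.48 V.
Stage 2 is itself unloaded: V_out = V_mid × R4/(R3+R4) = 26.48 × 3300/6600 = 13.2 V.

V_out ≈ 13.2 V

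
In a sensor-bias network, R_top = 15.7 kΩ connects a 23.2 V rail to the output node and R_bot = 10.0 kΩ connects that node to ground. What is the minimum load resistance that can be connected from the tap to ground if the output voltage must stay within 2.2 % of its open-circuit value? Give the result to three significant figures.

R_L(min) ≈ 272 kΩ

Output resistance R_th = R_top‖R_bot = (15.7 × 10.0)/25.70 = 6.109 kΩ.
The fractional drop is R_th/(R_th + R_L); requiring this ≤ 0.0220 gives R_L ≥ R_th(1/0.0220 − 1) = 6.109 × 44.45 = 272 kΩ.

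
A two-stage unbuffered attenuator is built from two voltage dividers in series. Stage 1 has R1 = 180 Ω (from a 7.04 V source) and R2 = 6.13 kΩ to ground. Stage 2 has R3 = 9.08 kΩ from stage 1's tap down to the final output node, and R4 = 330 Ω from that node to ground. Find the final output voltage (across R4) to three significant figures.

V_out ≈ 0.235 V

Stage 2 presents R3+R4 = 9410 Ω as a load on stage 1's tap.
Stage 1's lower leg becomes R2‖(R3+R4) = 3712 Ω, so V_mid = 7.04 × 3712/3892 = 6.714 V.
Stage 2 is itself unloaded: V_out = V_mid × R4/(R3+R4) = 6.714 × 330/9410 = 0.235 V.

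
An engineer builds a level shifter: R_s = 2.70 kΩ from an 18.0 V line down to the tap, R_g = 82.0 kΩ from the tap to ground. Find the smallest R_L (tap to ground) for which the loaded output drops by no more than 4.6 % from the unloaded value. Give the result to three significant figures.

R_L(min) ≈ 54.2 kΩ

Output resistance R_th = R_s‖R_g = (2.70 × 82.0)/84.70 = 2.614 kΩ.
The fractional drop is R_th/(R_th + R_L); requiring this ≤ 0.0460 gives R_L ≥ R_th(1/0.0460 − 1) = 2.614 × 20.74 = 54.2 kΩ.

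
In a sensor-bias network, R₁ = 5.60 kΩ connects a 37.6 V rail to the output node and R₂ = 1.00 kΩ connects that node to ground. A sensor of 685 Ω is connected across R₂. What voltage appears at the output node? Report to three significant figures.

V_out ≈ 2.54 V

The load sits in parallel with R₂: R₂‖R_L = (1000 × 685) / (1000 + 685) = 406.5 Ω.
V_out = 37.6 × 406.5 / (5600 + 406.5) = 37.6 × 406.5/6007 = 2.54 V.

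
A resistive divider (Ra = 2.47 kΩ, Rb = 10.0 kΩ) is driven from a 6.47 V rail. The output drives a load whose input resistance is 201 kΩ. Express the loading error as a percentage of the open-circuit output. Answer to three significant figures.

0.976 %

The divider's output (Thévenin) resistance is Ra‖Rb = 1.981 kΩ.
Fractional drop under load = R_th/(R_th + R_L) = 1.981 / (1.981 + 201) = 0.009758.
So the output falls by 0.976 %.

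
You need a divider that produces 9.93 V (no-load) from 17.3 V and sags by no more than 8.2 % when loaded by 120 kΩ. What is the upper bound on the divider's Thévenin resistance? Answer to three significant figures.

Loading drop = R_th/(R_th + R_L) ≤ 0.0820, so R_th ≤ R_L · ε/(1−ε) = 120 kΩ × 0.0820/0.9180 = 10.7 kΩ.
(Any R1, R2 with R2/(R1+R2) = 0.574 and R1‖R2 ≤ 10.7 kΩ will meet the spec.)

R_th ≤ 10.7 kΩ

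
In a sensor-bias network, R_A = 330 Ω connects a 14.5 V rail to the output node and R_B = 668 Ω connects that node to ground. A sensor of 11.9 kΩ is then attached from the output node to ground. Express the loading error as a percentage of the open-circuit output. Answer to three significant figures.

The divider's output (Thévenin) resistance is R_A‖R_B = 220.9 Ω.
Fractional drop under load = R_th/(R_th + R_L) = 220.9 / (220.9 + 11900) = 0.01822.
So the output falls by 1.82 %.

1.82 %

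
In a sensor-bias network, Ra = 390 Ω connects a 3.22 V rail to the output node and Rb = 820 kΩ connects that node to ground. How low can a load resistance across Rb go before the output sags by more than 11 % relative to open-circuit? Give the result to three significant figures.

Output resistance R_th = Ra‖Rb = (390 × 820000)/820400 = 389.8 Ω.
The fractional drop is R_th/(R_th + R_L); requiring this ≤ 0.110 gives R_L ≥ R_th(1/0.110 − 1) = 389.8 × 8.091 = 3.15 kΩ.

R_L(min) ≈ 3.15 kΩ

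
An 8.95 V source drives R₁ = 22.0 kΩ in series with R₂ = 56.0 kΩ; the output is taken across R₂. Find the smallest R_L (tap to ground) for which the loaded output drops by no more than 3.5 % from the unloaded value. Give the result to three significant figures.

R_L(min) ≈ 435 kΩ

Output resistance R_th = R₁‖R₂ = (22.0 × 56.0)/78.00 = 15.79 kΩ.
The fractional drop is R_th/(R_th + R_L); requiring this ≤ 0.0350 gives R_L ≥ R_th(1/0.0350 − 1) = 15.79 × 27.57 = 435 kΩ.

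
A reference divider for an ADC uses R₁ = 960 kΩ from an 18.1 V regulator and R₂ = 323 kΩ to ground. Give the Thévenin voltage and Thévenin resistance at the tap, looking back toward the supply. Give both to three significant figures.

V_th is the open-circuit tap voltage: 18.1 × 323/(960 + 323) = 4.56 V.
With the supply zeroed, R₁ and R₂ appear in parallel from the tap: R_th = R₁‖R₂ = (960 × 323)/1283 = 242 kΩ.

V_th = 4.56 V, R_th = 242 kΩ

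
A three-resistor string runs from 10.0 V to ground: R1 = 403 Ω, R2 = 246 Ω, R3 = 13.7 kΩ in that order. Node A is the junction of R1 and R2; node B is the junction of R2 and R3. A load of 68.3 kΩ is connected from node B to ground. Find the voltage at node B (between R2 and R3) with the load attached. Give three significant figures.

V ≈ 9.46 V

At node B, R3 is in parallel with the load: R3‖R_L = 11410 Ω.
Below node A the resistance is R2 + (R3‖R_L) = 11660 Ω, so V_A = 10.0 × 11660/12060 = 9.666 V.
Then V_B = V_A × (R3‖R_L)/(R2 + R3‖R_L) = 9.666 × 11410/11660 = 9.46 V.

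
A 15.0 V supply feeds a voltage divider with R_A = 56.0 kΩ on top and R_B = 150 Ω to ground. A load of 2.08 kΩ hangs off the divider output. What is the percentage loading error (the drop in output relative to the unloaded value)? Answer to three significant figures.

The divider's output (Thévenin) resistance is R_A‖R_B = 149.6 Ω.
Fractional drop under load = R_th/(R_th + R_L) = 149.6 / (149.6 + 2080) = 0.06710.
So the output falls by 6.71 %.

6.71 %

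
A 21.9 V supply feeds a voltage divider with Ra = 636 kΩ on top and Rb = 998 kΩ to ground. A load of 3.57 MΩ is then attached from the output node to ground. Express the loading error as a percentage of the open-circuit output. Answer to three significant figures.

Unloaded V = 21.9 × 998/1634 = 13.376 V.
Loaded: Rb‖R_L = 780.0 kΩ, giving V = 21.9 × 780.0/1416 = 12.063 V.
Drop = (13.376 − 12.063) / 13.376 = 9.81 %.

9.81 %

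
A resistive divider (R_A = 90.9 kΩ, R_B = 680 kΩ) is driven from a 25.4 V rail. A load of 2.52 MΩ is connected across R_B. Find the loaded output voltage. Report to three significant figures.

The load sits in parallel with R_B: R_B‖R_L = (680 × 2520) / (680 + 2520) = 535.5 kΩ.
V_out = 25.4 × 535.5 / (90.9 + 535.5) = 25.4 × 535.5/626.4 = 21.7 V.

V_out ≈ 21.7 V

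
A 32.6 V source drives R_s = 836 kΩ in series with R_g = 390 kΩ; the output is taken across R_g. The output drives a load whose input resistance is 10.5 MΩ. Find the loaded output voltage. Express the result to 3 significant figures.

The load sits in parallel with R_g: R_g‖R_L = (390 × 10500) / (390 + 10500) = 376.0 kΩ.
V_out = 32.6 × 376.0 / (836 + 376.0) = 32.6 × 376.0/1212 = 10.1 V.

V_out ≈ 10.1 V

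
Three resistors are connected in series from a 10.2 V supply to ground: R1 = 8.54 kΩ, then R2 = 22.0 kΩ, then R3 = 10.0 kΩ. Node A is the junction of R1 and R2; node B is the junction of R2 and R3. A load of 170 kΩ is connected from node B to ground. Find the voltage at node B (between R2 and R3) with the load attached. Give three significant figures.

V ≈ 2.41 V

At node B, R3 is in parallel with the load: R3‖R_L = 9.444 kΩ.
Below node A the resistance is R2 + (R3‖R_L) = 31.44 kΩ, so V_A = 10.2 × 31.44/39.98 = 8.021 V.
Then V_B = V_A × (R3‖R_L)/(R2 + R3‖R_L) = 8.021 × 9.444/31.44 = 2.41 V.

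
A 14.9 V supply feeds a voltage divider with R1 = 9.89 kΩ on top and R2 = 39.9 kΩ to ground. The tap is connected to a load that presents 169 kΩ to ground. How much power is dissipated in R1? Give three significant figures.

P ≈ 1.23 mW

Total resistance from the source is R1 + (R2‖R_L) = 42.17 kΩ, so I = 14.9/42.17 kΩ = 0.3533 mA.
P = I²·R1 = (0.3533 mA)² × 9.89 kΩ = 1.23 mW.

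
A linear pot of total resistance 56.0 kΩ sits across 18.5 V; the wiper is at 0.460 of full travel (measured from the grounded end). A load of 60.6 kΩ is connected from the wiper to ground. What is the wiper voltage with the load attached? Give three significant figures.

V ≈ 6.92 V

The wiper splits the pot into (1−α)R = 30.24 kΩ above and αR = 25.76 kΩ below.
Lower section ‖ load = 18.08 kΩ.
V_wiper = 18.5 × 18.08/(30.24 + 18.08) = 6.92 V.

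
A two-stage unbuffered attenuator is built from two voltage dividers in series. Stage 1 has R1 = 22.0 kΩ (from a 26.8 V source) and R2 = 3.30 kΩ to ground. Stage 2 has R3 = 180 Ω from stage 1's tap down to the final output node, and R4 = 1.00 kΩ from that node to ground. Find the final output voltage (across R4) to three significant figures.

V_out ≈ 0.863 V

Stage 2 presents R3+R4 = 1180 Ω as a load on stage 1's tap.
Stage 1's lower leg becomes R2‖(R3+R4) = 869.2 Ω, so V_mid = 26.8 × 869.2/22870 = 1.019 V.
Stage 2 is itself unloaded: V_out = V_mid × R4/(R3+R4) = 1.019 × 1000/1180 = 0.863 V.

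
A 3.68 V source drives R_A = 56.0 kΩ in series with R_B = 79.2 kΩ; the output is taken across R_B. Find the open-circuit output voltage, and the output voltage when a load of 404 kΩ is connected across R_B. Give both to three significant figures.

Unloaded: 2.16 V; loaded: 1.99 V

Open-circuit: V = 3.68 × 79.2/(56.0 + 79.2) = 2.16 V.
With the load, R_B becomes R_B‖R_L = 66.22 kΩ, so V = 3.68 × 66.22/122.2 = 1.99 V.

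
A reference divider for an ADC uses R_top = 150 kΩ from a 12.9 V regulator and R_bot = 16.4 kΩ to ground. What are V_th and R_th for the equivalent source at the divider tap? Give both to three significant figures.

V_th is the open-circuit tap voltage: 12.9 × 16.4/(150 + 16.4) = 1.27 V.
With the supply zeroed, R_top and R_bot appear in parallel from the tap: R_th = R_top‖R_bot = (150 × 16.4)/166.4 = 14.8 kΩ.

V_th = 1.27 V, R_th = 14.8 kΩ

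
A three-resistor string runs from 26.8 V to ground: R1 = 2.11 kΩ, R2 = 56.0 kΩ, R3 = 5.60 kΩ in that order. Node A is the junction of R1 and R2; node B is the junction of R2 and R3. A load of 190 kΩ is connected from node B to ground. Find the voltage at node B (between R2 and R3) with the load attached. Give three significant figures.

V ≈ 2.29 V

At node B, R3 is in parallel with the load: R3‖R_L = 5.440 kΩ.
Below node A the resistance is R2 + (R3‖R_L) = 61.44 kΩ, so V_A = 26.8 × 61.44/63.55 = 25.91 V.
Then V_B = V_A × (R3‖R_L)/(R2 + R3‖R_L) = 25.91 × 5.440/61.44 = 2.29 V.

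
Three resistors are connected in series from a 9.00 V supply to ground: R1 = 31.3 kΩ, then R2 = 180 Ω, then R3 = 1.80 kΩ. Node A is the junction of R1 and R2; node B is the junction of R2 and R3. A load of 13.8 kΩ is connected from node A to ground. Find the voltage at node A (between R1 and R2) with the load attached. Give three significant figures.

V ≈ 0.472 V

Below node A the series string R2+R3 = 1980 Ω sits in parallel with the 13800 Ω load: 1732 Ω.
V_A = 9.00 × 1732/(31300 + 1732) = 0.472 V.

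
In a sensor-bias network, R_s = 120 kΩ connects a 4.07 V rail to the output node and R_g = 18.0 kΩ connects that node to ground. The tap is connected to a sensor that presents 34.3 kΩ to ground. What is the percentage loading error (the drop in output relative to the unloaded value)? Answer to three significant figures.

31.3 %

Unloaded V = 4.07 × 18.0/138.0 = 0.5309 V.
Loaded: R_g‖R_L = 11.80 kΩ, giving V = 4.07 × 11.80/131.8 = 0.3645 V.
Drop = (0.5309 − 0.3645) / 0.5309 = 31.3 %.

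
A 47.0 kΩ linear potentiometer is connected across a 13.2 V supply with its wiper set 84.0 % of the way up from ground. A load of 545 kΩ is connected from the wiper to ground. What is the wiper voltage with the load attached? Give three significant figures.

V ≈ 11.0 V

The wiper splits the pot into (1−α)R = 7.520 kΩ above and αR = 39.48 kΩ below.
Lower section ‖ load = 36.81 kΩ.
V_wiper = 13.2 × 36.81/(7.520 + 36.81) = 11.0 V.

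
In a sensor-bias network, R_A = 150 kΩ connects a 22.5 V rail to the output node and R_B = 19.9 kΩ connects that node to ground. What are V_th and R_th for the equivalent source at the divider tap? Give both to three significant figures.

V_th = 2.64 V, R_th = 17.6 kΩ

V_th is the open-circuit tap voltage: 22.5 × 19.9/(150 + 19.9) = 2.64 V.
With the supply zeroed, R_A and R_B appear in parallel from the tap: R_th = R_A‖R_B = (150 × 19.9)/169.9 = 17.6 kΩ.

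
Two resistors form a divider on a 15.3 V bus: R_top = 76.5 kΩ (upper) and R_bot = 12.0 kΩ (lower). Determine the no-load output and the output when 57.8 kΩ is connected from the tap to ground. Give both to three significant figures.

Unloaded: 2.07 V; loaded: 1.76 V

Open-circuit: V = 15.3 × 12.0/(76.5 + 12.0) = 2.07 V.
With the load, R_bot becomes R_bot‖R_L = 9.937 kΩ, so V = 15.3 × 9.937/86.44 = 1.76 V.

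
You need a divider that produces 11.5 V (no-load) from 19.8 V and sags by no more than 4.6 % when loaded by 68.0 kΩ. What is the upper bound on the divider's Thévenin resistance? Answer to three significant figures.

R_th ≤ 3.28 kΩ

Loading drop = R_th/(R_th + R_L) ≤ 0.0460, so R_th ≤ R_L · ε/(1−ε) = 68.0 kΩ × 0.0460/0.9540 = 3.28 kΩ.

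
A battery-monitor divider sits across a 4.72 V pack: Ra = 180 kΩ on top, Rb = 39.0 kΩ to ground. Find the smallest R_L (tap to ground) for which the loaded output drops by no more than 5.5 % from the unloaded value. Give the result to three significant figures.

Output resistance R_th = Ra‖Rb = (180 × 39.0)/219.0 = 32.05 kΩ.
The fractional drop is R_th/(R_th + R_L); requiring this ≤ 0.0550 gives R_L ≥ R_th(1/0.0550 − 1) = 32.05 × 17.18 = 551 kΩ.

R_L(min) ≈ 551 kΩ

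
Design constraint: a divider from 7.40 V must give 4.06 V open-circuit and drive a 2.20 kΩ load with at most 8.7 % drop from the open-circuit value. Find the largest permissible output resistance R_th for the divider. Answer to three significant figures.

R_th ≤ 210 Ω

Loading drop = R_th/(R_th + R_L) ≤ 0.0870, so R_th ≤ R_L · ε/(1−ε) = 2.20 kΩ × 0.0870/0.9130 = 210 Ω.
(Any R1, R2 with R2/(R1+R2) = 0.549 and R1‖R2 ≤ 210 Ω will meet the spec.)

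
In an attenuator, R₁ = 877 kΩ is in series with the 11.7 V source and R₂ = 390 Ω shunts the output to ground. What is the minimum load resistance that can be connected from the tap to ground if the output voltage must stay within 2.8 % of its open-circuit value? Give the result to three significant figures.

Output resistance R_th = R₁‖R₂ = (877000 × 390)/877400 = 389.8 Ω.
The fractional drop is R_th/(R_th + R_L); requiring this ≤ 0.0280 gives R_L ≥ R_th(1/0.0280 − 1) = 389.8 × 34.71 = 13.5 kΩ.

R_L(min) ≈ 13.5 kΩ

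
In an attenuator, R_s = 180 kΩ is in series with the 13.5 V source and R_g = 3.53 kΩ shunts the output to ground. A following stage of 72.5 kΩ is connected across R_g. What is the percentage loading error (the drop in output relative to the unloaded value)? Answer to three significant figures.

The divider's output (Thévenin) resistance is R_s‖R_g = 3.462 kΩ.
Fractional drop under load = R_th/(R_th + R_L) = 3.462 / (3.462 + 72.5) = 0.04558.
So the output falls by 4.56 %.

4.56 %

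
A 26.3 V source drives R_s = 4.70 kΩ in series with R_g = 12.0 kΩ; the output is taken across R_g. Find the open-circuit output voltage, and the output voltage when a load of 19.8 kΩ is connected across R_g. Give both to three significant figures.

Open-circuit: V = 26.3 × 12.0/(4.70 + 12.0) = 18.9 V.
With the load, R_g becomes R_g‖R_L = 7.472 kΩ, so V = 26.3 × 7.472/12.17 = 16.1 V.

Unloaded: 18.9 V; loaded: 16.1 V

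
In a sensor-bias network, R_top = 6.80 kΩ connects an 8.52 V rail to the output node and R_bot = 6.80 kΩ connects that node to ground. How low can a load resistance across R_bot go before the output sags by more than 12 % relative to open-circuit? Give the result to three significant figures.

R_L(min) ≈ 24.9 kΩ

Output resistance R_th = R_top‖R_bot = (6.80 × 6.80)/13.60 = 3.400 kΩ.
The fractional drop is R_th/(R_th + R_L); requiring this ≤ 0.120 gives R_L ≥ R_th(1/0.120 − 1) = 3.400 × 7.333 = 24.9 kΩ.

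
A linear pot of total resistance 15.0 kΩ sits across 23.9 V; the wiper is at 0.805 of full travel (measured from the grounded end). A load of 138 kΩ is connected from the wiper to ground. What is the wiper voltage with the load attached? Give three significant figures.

V ≈ 18.9 V

The wiper splits the pot into (1−α)R = 2.925 kΩ above and αR = 12.07 kΩ below.
Lower section ‖ load = 11.10 kΩ.
V_wiper = 23.9 × 11.10/(2.925 + 11.10) = 18.9 V.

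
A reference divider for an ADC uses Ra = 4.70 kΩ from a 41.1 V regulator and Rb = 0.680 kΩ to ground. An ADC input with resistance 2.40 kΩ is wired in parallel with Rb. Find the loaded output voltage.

V_out ≈ 4.16 V

The load sits in parallel with Rb: Rb‖R_L = (680 × 2400) / (680 + 2400) = 529.9 Ω.
V_out = 41.1 × 529.9 / (4700 + 529.9) = 41.1 × 529.9/5230 = 4.16 V.
(Unloaded it would have been 5.19 V.)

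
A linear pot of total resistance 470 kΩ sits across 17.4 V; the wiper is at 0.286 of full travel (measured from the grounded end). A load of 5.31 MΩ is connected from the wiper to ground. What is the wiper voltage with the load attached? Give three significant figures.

V ≈ 4.89 V

The wiper splits the pot into (1−α)R = 335.6 kΩ above and αR = 134.4 kΩ below.
Lower section ‖ load = 131.1 kΩ.
V_wiper = 17.4 × 131.1/(335.6 + 131.1) = 4.89 V.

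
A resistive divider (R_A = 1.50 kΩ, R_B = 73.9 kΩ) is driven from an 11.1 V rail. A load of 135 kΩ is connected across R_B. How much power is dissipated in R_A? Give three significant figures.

P ≈ 0.0762 mW

Total resistance from the source is R_A + (R_B‖R_L) = 49.26 kΩ, so I = 11.1/49.26 kΩ = 0.2253 mA.
P = I²·R_A = (0.2253 mA)² × 1.50 kΩ = 0.0762 mW.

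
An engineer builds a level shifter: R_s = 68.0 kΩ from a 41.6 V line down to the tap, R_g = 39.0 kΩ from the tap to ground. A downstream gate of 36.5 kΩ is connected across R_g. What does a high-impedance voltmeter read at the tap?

The load sits in parallel with R_g: R_g‖R_L = (39.0 × 36.5) / (39.0 + 36.5) = 18.85 kΩ.
V_out = 41.6 × 18.85 / (68.0 + 18.85) = 41.6 × 18.85/86.85 = 9.03 V.

V_out ≈ 9.03 V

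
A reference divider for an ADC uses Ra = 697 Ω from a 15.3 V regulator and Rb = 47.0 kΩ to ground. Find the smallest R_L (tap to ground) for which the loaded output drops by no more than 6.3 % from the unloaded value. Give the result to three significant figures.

Output resistance R_th = Ra‖Rb = (697 × 47000)/47700 = 686.8 Ω.
The fractional drop is R_th/(R_th + R_L); requiring this ≤ 0.0630 gives R_L ≥ R_th(1/0.0630 − 1) = 686.8 × 14.87 = 10.2 kΩ.

R_L(min) ≈ 10.2 kΩ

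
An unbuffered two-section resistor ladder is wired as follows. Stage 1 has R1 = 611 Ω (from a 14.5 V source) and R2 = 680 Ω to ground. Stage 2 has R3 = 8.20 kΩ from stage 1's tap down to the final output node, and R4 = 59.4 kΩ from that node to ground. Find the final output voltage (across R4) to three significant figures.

Stage 2 presents R3+R4 = 67600 Ω as a load on stage 1's tap.
Stage 1's lower leg becomes R2‖(R3+R4) = 673.2 Ω, so V_mid = 14.5 × 673.2/1284 = 7.601 V.
Stage 2 is itself unloaded: V_out = V_mid × R4/(R3+R4) = 7.601 × 59400/67600 = 6.68 V.

V_out ≈ 6.68 V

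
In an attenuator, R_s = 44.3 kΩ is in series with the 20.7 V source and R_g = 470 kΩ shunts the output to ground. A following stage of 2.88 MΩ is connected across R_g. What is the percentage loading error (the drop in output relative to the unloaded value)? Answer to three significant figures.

1.39 %

The divider's output (Thévenin) resistance is R_s‖R_g = 40.48 kΩ.
Fractional drop under load = R_th/(R_th + R_L) = 40.48 / (40.48 + 2880) = 0.01386.
So the output falls by 1.39 %.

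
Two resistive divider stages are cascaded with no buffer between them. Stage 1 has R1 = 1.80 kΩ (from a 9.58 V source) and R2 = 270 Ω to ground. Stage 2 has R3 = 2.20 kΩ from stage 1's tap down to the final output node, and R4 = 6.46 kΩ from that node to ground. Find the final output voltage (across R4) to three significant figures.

V_out ≈ 0.908 V

Stage 2 presents R3+R4 = 8660 Ω as a load on stage 1's tap.
Stage 1's lower leg becomes R2‖(R3+R4) = 261.8 Ω, so V_mid = 9.58 × 261.8/2062 = 1.217 V.
Stage 2 is itself unloaded: V_out = V_mid × R4/(R3+R4) = 1.217 × 6460/8660 = 0.908 V.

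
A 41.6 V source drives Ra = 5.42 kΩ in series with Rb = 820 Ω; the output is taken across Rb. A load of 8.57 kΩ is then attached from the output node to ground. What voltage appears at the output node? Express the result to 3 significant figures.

The load sits in parallel with Rb: Rb‖R_L = (820 × 8570) / (820 + 8570) = 748.4 Ω.
V_out = 41.6 × 748.4 / (5420 + 748.4) = 41.6 × 748.4/6168 = 5.05 V.

V_out ≈ 5.05 V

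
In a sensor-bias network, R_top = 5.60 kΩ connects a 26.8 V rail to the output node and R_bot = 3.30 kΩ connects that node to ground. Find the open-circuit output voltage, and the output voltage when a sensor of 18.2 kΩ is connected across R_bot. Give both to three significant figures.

Open-circuit: V = 26.8 × 3.30/(5.60 + 3.30) = 9.94 V.
With the load, R_bot becomes R_bot‖R_L = 2.793 kΩ, so V = 26.8 × 2.793/8.393 = 8.92 V.

Unloaded: 9.94 V; loaded: 8.92 V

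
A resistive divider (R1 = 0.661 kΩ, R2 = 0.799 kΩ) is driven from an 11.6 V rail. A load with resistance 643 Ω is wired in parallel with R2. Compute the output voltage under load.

The load sits in parallel with R2: R2‖R_L = (799 × 643) / (799 + 643) = 356.3 Ω.
V_out = 11.6 × 356.3 / (661 + 356.3) = 11.6 × 356.3/1017 = 4.06 V.

V_out ≈ 4.06 V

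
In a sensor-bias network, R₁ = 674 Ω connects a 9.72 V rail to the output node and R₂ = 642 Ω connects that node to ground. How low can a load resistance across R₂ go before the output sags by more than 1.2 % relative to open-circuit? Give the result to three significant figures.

R_L(min) ≈ 27.1 kΩ

Output resistance R_th = R₁‖R₂ = (674 × 642)/1316 = 328.8 Ω.
The fractional drop is R_th/(R_th + R_L); requiring this ≤ 0.0120 gives R_L ≥ R_th(1/0.0120 − 1) = 328.8 × 82.33 = 27.1 kΩ.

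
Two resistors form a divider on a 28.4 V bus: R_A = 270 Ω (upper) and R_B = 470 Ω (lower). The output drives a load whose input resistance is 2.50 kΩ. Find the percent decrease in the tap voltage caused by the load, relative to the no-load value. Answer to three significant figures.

6.42 %

The divider's output (Thévenin) resistance is R_A‖R_B = 171.5 Ω.
Fractional drop under load = R_th/(R_th + R_L) = 171.5 / (171.5 + 2500) = 0.06419.
So the output falls by 6.42 %.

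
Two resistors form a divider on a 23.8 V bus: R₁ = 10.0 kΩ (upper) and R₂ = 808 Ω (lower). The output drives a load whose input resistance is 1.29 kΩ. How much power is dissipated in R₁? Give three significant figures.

P ≈ 51.4 mW

Total resistance from the source is R₁ + (R₂‖R_L) = 10500 Ω, so I = 23.8/10500 Ω = 2.267 mA.
P = I²·R₁ = (2.267 mA)² × 10.0 kΩ = 51.4 mW.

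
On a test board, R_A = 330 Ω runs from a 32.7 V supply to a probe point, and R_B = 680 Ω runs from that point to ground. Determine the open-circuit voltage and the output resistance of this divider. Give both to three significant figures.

V_th = 22.0 V, R_th = 222 Ω

V_th is the open-circuit tap voltage: 32.7 × 680/(330 + 680) = 22.0 V.
With the supply zeroed, R_A and R_B appear in parallel from the tap: R_th = R_A‖R_B = (330 × 680)/1010 = 222 Ω.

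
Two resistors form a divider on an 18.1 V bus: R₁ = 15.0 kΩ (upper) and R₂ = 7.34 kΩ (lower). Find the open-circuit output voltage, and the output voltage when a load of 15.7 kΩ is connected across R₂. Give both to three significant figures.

Open-circuit: V = 18.1 × 7.34/(15.0 + 7.34) = 5.95 V.
With the load, R₂ becomes R₂‖R_L = 5.002 kΩ, so V = 18.1 × 5.002/20.00 = 4.53 V.

Unloaded: 5.95 V; loaded: 4.53 V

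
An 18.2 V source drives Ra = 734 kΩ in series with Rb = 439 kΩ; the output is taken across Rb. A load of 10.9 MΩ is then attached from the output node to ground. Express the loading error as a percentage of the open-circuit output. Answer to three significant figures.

2.46 %

The divider's output (Thévenin) resistance is Ra‖Rb = 274.7 kΩ.
Fractional drop under load = R_th/(R_th + R_L) = 274.7 / (274.7 + 10900) = 0.02458.
So the output falls by 2.46 %.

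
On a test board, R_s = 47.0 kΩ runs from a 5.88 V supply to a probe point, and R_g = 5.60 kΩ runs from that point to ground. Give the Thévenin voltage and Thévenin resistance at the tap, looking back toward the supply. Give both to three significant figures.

V_th = 0.626 V, R_th = 5.00 kΩ

V_th is the open-circuit tap voltage: 5.88 × 5.60/(47.0 + 5.60) = 0.626 V.
With the supply zeroed, R_s and R_g appear in parallel from the tap: R_th = R_s‖R_g = (47.0 × 5.60)/52.60 = 5.00 kΩ.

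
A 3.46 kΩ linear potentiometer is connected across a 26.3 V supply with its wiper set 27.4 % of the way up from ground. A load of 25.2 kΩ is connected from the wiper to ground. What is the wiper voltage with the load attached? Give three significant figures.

The wiper splits the pot into (1−α)R = 2512 Ω above and αR = 948.0 Ω below.
Lower section ‖ load = 913.7 Ω.
V_wiper = 26.3 × 913.7/(2512 + 913.7) = 7.01 V.

V ≈ 7.01 V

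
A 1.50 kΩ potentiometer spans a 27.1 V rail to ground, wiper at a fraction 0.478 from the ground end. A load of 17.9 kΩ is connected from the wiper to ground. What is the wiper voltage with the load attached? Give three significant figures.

V ≈ 12.7 V

The wiper splits the pot into (1−α)R = 783.0 Ω above and αR = 717.0 Ω below.
Lower section ‖ load = 689.4 Ω.
V_wiper = 27.1 × 689.4/(783.0 + 689.4) = 12.7 V.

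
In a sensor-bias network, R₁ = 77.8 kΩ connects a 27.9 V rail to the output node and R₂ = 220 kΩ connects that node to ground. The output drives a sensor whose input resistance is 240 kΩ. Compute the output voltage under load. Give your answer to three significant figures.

The load sits in parallel with R₂: R₂‖R_L = (220 × 240) / (220 + 240) = 114.8 kΩ.
V_out = 27.9 × 114.8 / (77.8 + 114.8) = 27.9 × 114.8/192.6 = 16.6 V.

V_out ≈ 16.6 V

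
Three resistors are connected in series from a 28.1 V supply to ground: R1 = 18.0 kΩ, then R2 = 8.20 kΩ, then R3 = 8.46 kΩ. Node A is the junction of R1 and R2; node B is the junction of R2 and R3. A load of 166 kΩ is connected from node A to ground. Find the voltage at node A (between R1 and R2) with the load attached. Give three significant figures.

V ≈ 12.8 V

Below node A the series string R2+R3 = 16.66 kΩ sits in parallel with the 166 kΩ load: 15.14 kΩ.
V_A = 28.1 × 15.14/(18.0 + 15.14) = 12.8 V.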